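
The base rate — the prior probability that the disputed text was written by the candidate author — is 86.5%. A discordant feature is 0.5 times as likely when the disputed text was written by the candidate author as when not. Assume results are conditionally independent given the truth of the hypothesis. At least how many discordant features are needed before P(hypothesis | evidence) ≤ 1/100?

Prior odds: 0.865 ÷ 0.135 = 173/27.
Likelihood ratio per discordant feature = 0.5.
Target odds: 0.01 ÷ 0.99 = 1/99.
Need (173/27) × 0.5ⁿ ≤ 1/99, i.e. 0.5ⁿ ≤ 3/1903.
0.5⁹ = 0.001953125 is still above 3/1903 but 0.5¹⁰ = 1/1024 is at or below it, so n = 10.

10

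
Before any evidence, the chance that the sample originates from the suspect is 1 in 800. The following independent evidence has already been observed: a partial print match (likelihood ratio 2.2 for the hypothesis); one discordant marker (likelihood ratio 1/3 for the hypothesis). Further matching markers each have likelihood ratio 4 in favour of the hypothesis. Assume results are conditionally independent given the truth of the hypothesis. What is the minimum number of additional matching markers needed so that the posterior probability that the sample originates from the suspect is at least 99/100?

9

Prior odds = 0.00125/0.99875 = 1/799.
Combined Bayes factor of the evidence already in hand = 2.2 × (1/3) = 11/15.
Odds after that evidence = (1/799) × 11/15 = 11/11985.
Target odds = 0.99/0.01 = 99.
Need 4ⁿ ≥ 99 ÷ (11/11985) = 107865.
4⁸ = 65536 falls short of 107865 but 4⁹ = 262144 reaches it, so n = 9.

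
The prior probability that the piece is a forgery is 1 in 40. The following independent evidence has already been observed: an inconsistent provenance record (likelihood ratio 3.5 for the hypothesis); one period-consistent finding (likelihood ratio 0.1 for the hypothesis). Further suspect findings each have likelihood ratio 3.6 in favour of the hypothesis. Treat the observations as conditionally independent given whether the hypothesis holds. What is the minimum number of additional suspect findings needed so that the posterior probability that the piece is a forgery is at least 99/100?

Prior odds = 0.025/0.975 = 1/39.
Combined Bayes factor of the evidence already in hand = 3.5 × 0.1 = 0.35.
Odds after that evidence = (1/39) × 0.35 = 7/780.
Target odds = 0.99/0.01 = 99.
Need 3.6ⁿ ≥ 99 ÷ (7/780) = 77220/7.
3.6⁷ = 612220032/78125 falls short of 77220/7 but 3.6⁸ ≈28211.1 reaches it, so n = 8.

8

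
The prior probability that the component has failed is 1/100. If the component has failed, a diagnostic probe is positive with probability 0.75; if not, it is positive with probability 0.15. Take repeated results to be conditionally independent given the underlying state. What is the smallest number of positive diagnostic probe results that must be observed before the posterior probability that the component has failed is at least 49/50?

Prior odds: 0.01 ÷ 0.99 = 1/99.
Likelihood ratio of a positive = 0.75/0.15 = 5.
Target posterior odds = 0.98/0.02 = 49.
Require 5ⁿ ≥ 49 ÷ (1/99) = 4851.
5⁵ = 3125 falls short of 4851 but 5⁶ = 15625 reaches it, so n = 6.

6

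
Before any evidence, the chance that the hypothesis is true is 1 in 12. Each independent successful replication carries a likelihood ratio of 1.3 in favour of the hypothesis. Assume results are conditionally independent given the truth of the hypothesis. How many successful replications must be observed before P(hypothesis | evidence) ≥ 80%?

15

Prior odds = (1/12)/(11/12) = 1/11.
Likelihood ratio per successful replication = 1.3.
Target posterior odds = 0.8/0.2 = 4.
Need (1/11) × 1.3ⁿ ≥ 4, i.e. 1.3ⁿ ≥ 44.
1.3¹⁴ ≈39.3738 falls short of 44 but 1.3¹⁵ ≈51.1859 reaches it, so n = 15.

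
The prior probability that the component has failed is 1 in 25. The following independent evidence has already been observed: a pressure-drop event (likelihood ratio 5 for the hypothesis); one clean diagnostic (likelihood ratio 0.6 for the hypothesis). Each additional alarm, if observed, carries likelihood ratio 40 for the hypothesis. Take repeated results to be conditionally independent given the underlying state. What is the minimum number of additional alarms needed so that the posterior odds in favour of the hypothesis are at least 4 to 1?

Prior odds = 0.04/0.96 = 1/24.
Combined Bayes factor of the evidence already in hand = 5 × 0.6 = 3.
Odds after that evidence = (1/24) × 3 = 0.125.
Target odds = 4.
Need 40ⁿ ≥ 4 ÷ 0.125 = 32.
40¹ = 40, which meets the required 32; so n = 1.

1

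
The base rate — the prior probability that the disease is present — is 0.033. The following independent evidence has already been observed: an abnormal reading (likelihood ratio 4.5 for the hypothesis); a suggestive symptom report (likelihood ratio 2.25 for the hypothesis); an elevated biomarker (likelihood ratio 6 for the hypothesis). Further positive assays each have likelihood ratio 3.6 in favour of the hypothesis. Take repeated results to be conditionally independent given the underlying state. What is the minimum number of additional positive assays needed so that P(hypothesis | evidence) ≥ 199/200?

4

Prior odds = 0.033/0.967 = 33/967.
Combined Bayes factor of the evidence already in hand = 4.5 × 2.25 × 6 = 60.75.
Odds after that evidence = (33/967) × 60.75 = 8019/3868.
Target odds = 0.995/0.005 = 199.
Need 3.6ⁿ ≥ 199 ÷ (8019/3868) = 769732/8019.
3.6³ = 46.656 falls short of 769732/8019 but 3.6⁴ = 167.9616 reaches it, so n = 4.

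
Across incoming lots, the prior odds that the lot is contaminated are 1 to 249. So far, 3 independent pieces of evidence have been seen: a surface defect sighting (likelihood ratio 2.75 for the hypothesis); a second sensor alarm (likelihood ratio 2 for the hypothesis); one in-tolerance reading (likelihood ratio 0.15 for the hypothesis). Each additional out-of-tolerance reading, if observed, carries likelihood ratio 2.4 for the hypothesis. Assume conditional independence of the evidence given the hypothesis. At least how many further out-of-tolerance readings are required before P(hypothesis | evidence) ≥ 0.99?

12

Prior odds = 1/249.
Combined Bayes factor of the evidence already in hand = 2.75 × 2 × 0.15 = 0.825.
Odds after that evidence = (1/249) × 0.825 = 11/3320.
Target odds = 0.99/0.01 = 99.
Need 2.4ⁿ ≥ 99 ÷ (11/3320) = 29880.
2.4¹¹ ≈15216.8 falls short of 29880 but 2.4¹² ≈36520.3 reaches it, so n = 12.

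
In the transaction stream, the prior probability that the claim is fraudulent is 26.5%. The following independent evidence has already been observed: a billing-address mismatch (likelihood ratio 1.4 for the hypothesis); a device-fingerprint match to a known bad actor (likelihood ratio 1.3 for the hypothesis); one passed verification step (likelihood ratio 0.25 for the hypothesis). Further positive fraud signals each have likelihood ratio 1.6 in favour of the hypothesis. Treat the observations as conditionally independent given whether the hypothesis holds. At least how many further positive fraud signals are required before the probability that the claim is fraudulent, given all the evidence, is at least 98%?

13

Prior odds = 0.265/0.735 = 53/147.
Combined Bayes factor of the evidence already in hand = 1.4 × 1.3 × 0.25 = 0.455.
Odds after that evidence = (53/147) × 0.455 = 689/4200.
Target odds = 0.98/0.02 = 49.
Need 1.6ⁿ ≥ 49 ÷ (689/4200) = 205800/689.
1.6¹² ≈281.475 falls short of 205800/689 but 1.6¹³ ≈450.36 reaches it, so n = 13.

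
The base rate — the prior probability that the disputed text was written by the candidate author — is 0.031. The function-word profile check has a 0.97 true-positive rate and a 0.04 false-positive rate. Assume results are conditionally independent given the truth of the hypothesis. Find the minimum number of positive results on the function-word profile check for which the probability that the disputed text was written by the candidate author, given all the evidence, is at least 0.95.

Prior odds: 0.031 ÷ 0.969 = 31/969.
Likelihood ratio of a positive result = 0.97/0.04 = 24.25.
Target posterior odds = 0.95/0.05 = 19.
Require 24.25ⁿ ≥ 19 ÷ (31/969) = 18411/31.
24.25² = 588.0625 falls short of 18411/31 but 24.25³ = 912673/64 reaches it, so n = 3.

3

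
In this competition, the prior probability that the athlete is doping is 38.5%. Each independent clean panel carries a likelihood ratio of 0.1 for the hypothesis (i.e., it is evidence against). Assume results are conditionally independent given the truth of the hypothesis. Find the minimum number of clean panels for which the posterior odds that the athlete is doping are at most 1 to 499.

Prior odds: 0.385 ÷ 0.615 = 77/123.
Likelihood ratio per clean panel = 0.1.
Target odds = 1/499.
Need (77/123) × 0.1ⁿ ≤ 1/499, i.e. 0.1ⁿ ≤ 123/38423.
0.1² = 0.01 is still above 123/38423 but 0.1³ = 0.001 is at or below it, so n = 3.

3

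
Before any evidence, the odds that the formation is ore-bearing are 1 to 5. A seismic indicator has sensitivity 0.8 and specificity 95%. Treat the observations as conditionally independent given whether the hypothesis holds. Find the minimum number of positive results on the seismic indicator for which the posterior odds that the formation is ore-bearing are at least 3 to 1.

1

Prior odds = 0.2.
False-positive rate = 1 − 0.95 = 0.05; likelihood ratio of a positive = 0.8/0.05 = 16.
Target odds = 3.
Need 0.2 × 16ⁿ ≥ 3, i.e. 16ⁿ ≥ 15.
16¹ = 16, which meets the required 15; so n = 1.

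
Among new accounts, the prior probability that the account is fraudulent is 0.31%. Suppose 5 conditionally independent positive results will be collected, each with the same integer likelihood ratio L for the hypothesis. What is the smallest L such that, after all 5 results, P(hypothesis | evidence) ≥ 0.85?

Prior odds = 0.0031/0.9969 = 31/9969.
Target odds = 0.85/0.15 = 17/3.
Need L⁵ ≥ 17/3 ÷ (31/9969) = 56491/31.
4⁵ = 1024 < 56491/31 ≤ 3125 = 5⁵, so L = 5.

5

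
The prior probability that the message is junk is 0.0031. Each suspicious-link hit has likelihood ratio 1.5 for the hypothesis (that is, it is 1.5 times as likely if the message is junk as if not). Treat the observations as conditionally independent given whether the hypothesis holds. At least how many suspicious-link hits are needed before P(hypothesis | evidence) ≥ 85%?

19

Prior odds: 0.0031 ÷ 0.9969 = 31/9969.
Likelihood ratio per suspicious-link hit = 1.5.
Target odds: 0.85 ÷ 0.15 = 17/3.
Need (31/9969) × 1.5ⁿ ≥ 17/3, i.e. 1.5ⁿ ≥ 56491/31.
1.5¹⁸ = 387420489/262144 falls short of 56491/31 but 1.5¹⁹ ≈2216.84 reaches it, so n = 19.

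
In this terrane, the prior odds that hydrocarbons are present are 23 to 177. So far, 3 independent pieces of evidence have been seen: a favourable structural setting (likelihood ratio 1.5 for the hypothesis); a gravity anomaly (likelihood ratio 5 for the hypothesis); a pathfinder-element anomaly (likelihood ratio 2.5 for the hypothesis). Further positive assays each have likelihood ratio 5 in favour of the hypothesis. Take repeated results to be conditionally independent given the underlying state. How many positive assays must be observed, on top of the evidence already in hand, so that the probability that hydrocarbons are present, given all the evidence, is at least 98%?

2

Prior odds = 23/177.
Combined Bayes factor of the evidence already in hand = 1.5 × 5 × 2.5 = 18.75.
Odds after that evidence = (23/177) × 18.75 = 575/236.
Target odds = 0.98/0.02 = 49.
Need 5ⁿ ≥ 49 ÷ (575/236) = 11564/575.
5¹ = 5 falls short of 11564/575 but 5² = 25 reaches it, so n = 2.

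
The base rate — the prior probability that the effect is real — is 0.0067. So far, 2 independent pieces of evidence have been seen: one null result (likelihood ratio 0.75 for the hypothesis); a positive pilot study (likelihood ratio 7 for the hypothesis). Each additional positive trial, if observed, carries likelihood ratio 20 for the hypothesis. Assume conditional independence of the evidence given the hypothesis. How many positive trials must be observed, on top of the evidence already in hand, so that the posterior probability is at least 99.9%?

4

Prior odds = 0.0067/0.9933 = 67/9933.
Combined Bayes factor of the evidence already in hand = 0.75 × 7 = 5.25.
Odds after that evidence = (67/9933) × 5.25 = 67/1892.
Target odds = 0.999/0.001 = 999.
Need 20ⁿ ≥ 999 ÷ (67/1892) = 1890108/67.
20³ = 8000 falls short of 1890108/67 but 20⁴ = 160000 reaches it, so n = 4.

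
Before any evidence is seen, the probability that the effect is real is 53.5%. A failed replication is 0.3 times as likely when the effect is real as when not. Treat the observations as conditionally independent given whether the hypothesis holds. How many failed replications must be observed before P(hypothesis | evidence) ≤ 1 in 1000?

6

Prior odds: 0.535 ÷ 0.465 = 107/93.
Likelihood ratio per failed replication = 0.3.
Target posterior odds = 0.001/0.999 = 1/999.
Require 0.3ⁿ ≤ 1/999 ÷ (107/93) = 31/35631.
0.3⁵ = 243/100000 is still above 31/35631 but 0.3⁶ = 729/1000000 is at or below it, so n = 6.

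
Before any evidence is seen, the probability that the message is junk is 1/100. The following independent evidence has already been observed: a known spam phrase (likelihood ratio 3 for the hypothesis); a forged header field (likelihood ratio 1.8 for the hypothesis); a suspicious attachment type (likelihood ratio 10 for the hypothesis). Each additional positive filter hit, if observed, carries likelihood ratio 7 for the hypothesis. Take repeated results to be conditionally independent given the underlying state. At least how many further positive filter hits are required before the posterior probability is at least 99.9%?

Prior odds = 0.01/0.99 = 1/99.
Combined Bayes factor of the evidence already in hand = 3 × 1.8 × 10 = 54.
Odds after that evidence = (1/99) × 54 = 6/11.
Target odds = 0.999/0.001 = 999.
Need 7ⁿ ≥ 999 ÷ (6/11) = 1831.5.
7³ = 343 falls short of 1831.5 but 7⁴ = 2401 reaches it, so n = 4.

4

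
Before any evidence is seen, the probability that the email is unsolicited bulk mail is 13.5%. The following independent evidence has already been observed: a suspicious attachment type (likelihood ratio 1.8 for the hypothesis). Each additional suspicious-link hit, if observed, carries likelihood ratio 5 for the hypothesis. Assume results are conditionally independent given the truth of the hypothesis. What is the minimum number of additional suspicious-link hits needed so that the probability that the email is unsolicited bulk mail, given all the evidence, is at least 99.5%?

5

Prior odds = 0.135/0.865 = 27/173.
Bayes factor of the evidence already in hand = 1.8.
Odds after that evidence = (27/173) × 1.8 = 243/865.
Target odds = 0.995/0.005 = 199.
Need 5ⁿ ≥ 199 ÷ (243/865) = 172135/243.
5⁴ = 625 falls short of 172135/243 but 5⁵ = 3125 reaches it, so n = 5.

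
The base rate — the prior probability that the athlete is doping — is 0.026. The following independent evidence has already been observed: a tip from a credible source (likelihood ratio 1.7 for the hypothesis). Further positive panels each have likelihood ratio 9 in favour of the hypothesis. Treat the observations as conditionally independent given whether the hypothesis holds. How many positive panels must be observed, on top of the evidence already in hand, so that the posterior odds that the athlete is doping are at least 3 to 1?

Prior odds = 0.026/0.974 = 13/487.
Bayes factor of the evidence already in hand = 1.7.
Odds after that evidence = (13/487) × 1.7 = 221/4870.
Target odds = 3.
Need 9ⁿ ≥ 3 ÷ (221/4870) = 14610/221.
9¹ = 9 falls short of 14610/221 but 9² = 81 reaches it, so n = 2.

2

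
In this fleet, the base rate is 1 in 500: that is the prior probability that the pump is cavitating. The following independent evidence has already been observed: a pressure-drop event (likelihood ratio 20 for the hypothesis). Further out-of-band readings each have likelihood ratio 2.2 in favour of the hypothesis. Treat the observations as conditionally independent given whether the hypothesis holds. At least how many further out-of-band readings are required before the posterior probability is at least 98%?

Prior odds = 0.002/0.998 = 1/499.
Bayes factor of the evidence already in hand = 20.
Odds after that evidence = (1/499) × 20 = 20/499.
Target odds = 0.98/0.02 = 49.
Need 2.2ⁿ ≥ 49 ÷ (20/499) = 1222.55.
2.2⁹ ≈1207.27 falls short of 1222.55 but 2.2¹⁰ ≈2655.99 reaches it, so n = 10.

10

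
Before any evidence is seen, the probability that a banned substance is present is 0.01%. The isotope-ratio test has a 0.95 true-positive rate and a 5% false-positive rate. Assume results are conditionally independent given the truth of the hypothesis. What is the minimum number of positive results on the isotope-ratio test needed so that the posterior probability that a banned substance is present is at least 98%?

Prior odds: 0.0001 ÷ 0.9999 = 1/9999.
Likelihood ratio of a positive result = 0.95/0.05 = 19.
Target posterior odds = 0.98/0.02 = 49.
Need (1/9999) × 19ⁿ ≥ 49, i.e. 19ⁿ ≥ 489951.
19⁴ = 130321 falls short of 489951 but 19⁵ = 2476099 reaches it, so n = 5.

5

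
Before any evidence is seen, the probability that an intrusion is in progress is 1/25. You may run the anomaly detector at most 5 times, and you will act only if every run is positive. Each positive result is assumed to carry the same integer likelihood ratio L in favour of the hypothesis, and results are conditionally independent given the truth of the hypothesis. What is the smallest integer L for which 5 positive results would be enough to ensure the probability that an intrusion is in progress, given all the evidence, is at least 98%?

Prior odds = 0.04/0.96 = 1/24.
Target odds = 0.98/0.02 = 49.
Need L⁵ ≥ 49 ÷ (1/24) = 1176.
4⁵ = 1024 < 1176 ≤ 3125 = 5⁵, so L = 5.

5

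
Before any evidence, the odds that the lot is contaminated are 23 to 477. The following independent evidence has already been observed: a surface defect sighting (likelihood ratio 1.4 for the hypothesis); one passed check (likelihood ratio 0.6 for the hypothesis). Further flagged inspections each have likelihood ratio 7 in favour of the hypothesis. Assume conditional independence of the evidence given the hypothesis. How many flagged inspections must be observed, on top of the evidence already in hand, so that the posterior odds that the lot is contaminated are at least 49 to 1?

4

Prior odds = 23/477.
Combined Bayes factor of the evidence already in hand = 1.4 × 0.6 = 0.84.
Odds after that evidence = (23/477) × 0.84 = 161/3975.
Target odds = 49.
Need 7ⁿ ≥ 49 ÷ (161/3975) = 27825/23.
7³ = 343 falls short of 27825/23 but 7⁴ = 2401 reaches it, so n = 4.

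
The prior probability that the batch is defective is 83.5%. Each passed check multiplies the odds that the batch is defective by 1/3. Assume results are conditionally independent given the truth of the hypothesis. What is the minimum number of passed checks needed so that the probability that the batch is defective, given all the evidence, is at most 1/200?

Prior odds = 0.835/0.165 = 167/33.
Likelihood ratio per passed check = 1/3.
Target odds: 0.005 ÷ 0.995 = 1/199.
Need (167/33) × (1/3)ⁿ ≤ 1/199, i.e. (1/3)ⁿ ≤ 33/33233.
(1/3)⁶ = 1/729 is still above 33/33233 but (1/3)⁷ = 1/2187 is at or below it, so n = 7.

7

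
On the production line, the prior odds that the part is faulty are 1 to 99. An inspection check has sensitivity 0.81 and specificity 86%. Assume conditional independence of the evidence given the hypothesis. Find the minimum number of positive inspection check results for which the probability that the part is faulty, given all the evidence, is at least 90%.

4

Prior odds = 1/99.
False-positive rate = 1 − 0.86 = 0.14; likelihood ratio of a positive = 0.81/0.14 = 81/14.
Target posterior odds = 0.9/0.1 = 9.
Require (81/14)ⁿ ≥ 9 ÷ (1/99) = 891.
(81/14)³ = 531441/2744 falls short of 891 but (81/14)⁴ = 43046721/38416 reaches it, so n = 4.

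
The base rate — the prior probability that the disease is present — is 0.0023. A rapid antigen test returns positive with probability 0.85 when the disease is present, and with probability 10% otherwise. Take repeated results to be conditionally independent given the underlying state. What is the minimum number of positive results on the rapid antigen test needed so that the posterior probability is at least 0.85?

Prior odds: 0.0023 ÷ 0.9977 = 23/9977.
Likelihood ratio of a positive result = 0.85/0.1 = 8.5.
Target posterior odds = 0.85/0.15 = 17/3.
Need (23/9977) × 8.5ⁿ ≥ 17/3, i.e. 8.5ⁿ ≥ 169609/69.
8.5³ = 614.125 falls short of 169609/69 but 8.5⁴ = 5220.0625 reaches it, so n = 4.

4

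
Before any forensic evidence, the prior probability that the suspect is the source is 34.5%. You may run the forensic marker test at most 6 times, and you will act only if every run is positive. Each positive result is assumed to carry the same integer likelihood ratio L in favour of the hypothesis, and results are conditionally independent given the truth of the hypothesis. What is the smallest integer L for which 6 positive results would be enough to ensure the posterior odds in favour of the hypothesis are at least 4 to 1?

2

Prior odds = 0.345/0.655 = 69/131.
Target odds = 4.
Need L⁶ ≥ 4 ÷ (69/131) = 524/69.
1⁶ = 1 < 524/69 ≤ 64 = 2⁶, so L = 2.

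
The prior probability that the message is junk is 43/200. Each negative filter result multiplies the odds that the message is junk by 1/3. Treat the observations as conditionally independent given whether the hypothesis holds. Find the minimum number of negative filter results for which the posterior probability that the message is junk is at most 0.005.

4

Prior odds: 0.215 ÷ 0.785 = 43/157.
Likelihood ratio per negative filter result = 1/3.
Target odds: 0.005 ÷ 0.995 = 1/199.
Require (1/3)ⁿ ≤ 1/199 ÷ (43/157) = 157/8557.
(1/3)³ = 1/27 is still above 157/8557 but (1/3)⁴ = 1/81 is at or below it, so n = 4.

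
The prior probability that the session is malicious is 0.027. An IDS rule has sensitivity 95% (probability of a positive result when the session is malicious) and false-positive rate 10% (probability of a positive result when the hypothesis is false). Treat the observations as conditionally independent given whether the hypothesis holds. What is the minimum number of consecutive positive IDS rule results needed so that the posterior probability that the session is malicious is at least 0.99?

Prior odds = 0.027/0.973 = 27/973.
Likelihood ratio of a positive result = 0.95/0.1 = 9.5.
Target posterior odds = 0.99/0.01 = 99.
Need (27/973) × 9.5ⁿ ≥ 99, i.e. 9.5ⁿ ≥ 10703/3.
9.5³ = 857.375 falls short of 10703/3 but 9.5⁴ = 8145.0625 reaches it, so n = 4.

4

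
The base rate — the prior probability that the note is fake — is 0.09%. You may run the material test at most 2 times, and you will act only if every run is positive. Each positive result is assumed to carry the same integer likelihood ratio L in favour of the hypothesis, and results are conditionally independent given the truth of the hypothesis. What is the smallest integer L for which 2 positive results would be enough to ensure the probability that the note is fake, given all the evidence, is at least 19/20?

146

Prior odds = 0.0009/0.9991 = 9/9991.
Target odds = 0.95/0.05 = 19.
Need L² ≥ 19 ÷ (9/9991) = 189829/9.
145² = 21025 < 189829/9 ≤ 21316 = 146², so L = 146.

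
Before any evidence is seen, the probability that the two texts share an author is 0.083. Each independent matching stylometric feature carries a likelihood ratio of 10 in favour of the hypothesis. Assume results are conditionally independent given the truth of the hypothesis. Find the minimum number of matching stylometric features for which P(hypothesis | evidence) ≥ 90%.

Prior odds: 0.083 ÷ 0.917 = 83/917.
Likelihood ratio per matching stylometric feature = 10.
Target posterior odds = 0.9/0.1 = 9.
Require 10ⁿ ≥ 9 ÷ (83/917) = 8253/83.
10¹ = 10 falls short of 8253/83 but 10² = 100 reaches it, so n = 2.

2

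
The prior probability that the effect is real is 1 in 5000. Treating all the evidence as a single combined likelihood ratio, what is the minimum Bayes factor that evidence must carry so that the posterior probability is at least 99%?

Prior odds = 0.0002/0.9998 = 1/4999.
Target odds = 0.99/0.01 = 99.
Required Bayes factor = 99 ÷ (1/4999) = 494901.

494901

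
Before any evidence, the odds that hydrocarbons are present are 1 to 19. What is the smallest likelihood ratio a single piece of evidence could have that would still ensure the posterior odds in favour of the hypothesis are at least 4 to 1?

76

Prior odds = 1/19.
Target odds = 4.
Required Bayes factor = 4 ÷ (1/19) = 76.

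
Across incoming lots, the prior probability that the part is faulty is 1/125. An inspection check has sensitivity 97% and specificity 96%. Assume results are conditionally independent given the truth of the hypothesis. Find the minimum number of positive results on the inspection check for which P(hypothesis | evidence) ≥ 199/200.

Prior odds = 0.008/0.992 = 1/124.
False-positive rate = 1 − 0.96 = 0.04; likelihood ratio of a positive = 0.97/0.04 = 24.25.
Target posterior odds = 0.995/0.005 = 199.
Need (1/124) × 24.25ⁿ ≥ 199, i.e. 24.25ⁿ ≥ 24676.
24.25³ = 912673/64 falls short of 24676 but 24.25⁴ = 88529281/256 reaches it, so n = 4.

4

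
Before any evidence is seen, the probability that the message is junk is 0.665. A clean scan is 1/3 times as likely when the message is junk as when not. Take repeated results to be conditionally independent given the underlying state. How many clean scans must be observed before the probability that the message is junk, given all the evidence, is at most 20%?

Prior odds = 0.665/0.335 = 133/67.
Likelihood ratio per clean scan = 1/3.
Target odds: 0.2 ÷ 0.8 = 0.25.
Require (1/3)ⁿ ≤ 0.25 ÷ (133/67) = 67/532.
(1/3)¹ = 1/3 is still above 67/532 but (1/3)² = 1/9 is at or below it, so n = 2.

2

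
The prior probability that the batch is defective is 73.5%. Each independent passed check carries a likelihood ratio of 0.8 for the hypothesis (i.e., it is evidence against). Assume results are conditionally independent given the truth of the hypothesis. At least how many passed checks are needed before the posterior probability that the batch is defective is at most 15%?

13

Prior odds: 0.735 ÷ 0.265 = 147/53.
Likelihood ratio per passed check = 0.8.
Target odds: 0.15 ÷ 0.85 = 3/17.
Need (147/53) × 0.8ⁿ ≤ 3/17, i.e. 0.8ⁿ ≤ 53/833.
0.8¹² = 16777216/244140625 is still above 53/833 but 0.8¹³ ≈0.0549756 is at or below it, so n = 13.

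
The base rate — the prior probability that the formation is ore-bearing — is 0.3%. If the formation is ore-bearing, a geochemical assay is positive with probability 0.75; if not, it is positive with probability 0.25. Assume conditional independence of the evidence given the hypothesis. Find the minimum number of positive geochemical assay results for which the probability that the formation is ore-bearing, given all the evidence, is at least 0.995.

11

Prior odds: 0.003 ÷ 0.997 = 3/997.
Likelihood ratio of a positive = 0.75/0.25 = 3.
Target odds: 0.995 ÷ 0.005 = 199.
Require 3ⁿ ≥ 199 ÷ (3/997) = 198403/3.
3¹⁰ = 59049 falls short of 198403/3 but 3¹¹ = 177147 reaches it, so n = 11.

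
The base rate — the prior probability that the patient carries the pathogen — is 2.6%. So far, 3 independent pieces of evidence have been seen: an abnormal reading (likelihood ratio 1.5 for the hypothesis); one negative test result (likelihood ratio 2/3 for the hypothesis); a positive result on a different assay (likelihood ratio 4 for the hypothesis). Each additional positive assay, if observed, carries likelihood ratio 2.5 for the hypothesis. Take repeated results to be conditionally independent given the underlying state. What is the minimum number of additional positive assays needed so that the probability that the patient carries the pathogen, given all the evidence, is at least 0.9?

5

Prior odds = 0.026/0.974 = 13/487.
Combined Bayes factor of the evidence already in hand = 1.5 × (2/3) × 4 = 4.
Odds after that evidence = (13/487) × 4 = 52/487.
Target odds = 0.9/0.1 = 9.
Need 2.5ⁿ ≥ 9 ÷ (52/487) = 4383/52.
2.5⁴ = 39.0625 falls short of 4383/52 but 2.5⁵ = 97.65625 reaches it, so n = 5.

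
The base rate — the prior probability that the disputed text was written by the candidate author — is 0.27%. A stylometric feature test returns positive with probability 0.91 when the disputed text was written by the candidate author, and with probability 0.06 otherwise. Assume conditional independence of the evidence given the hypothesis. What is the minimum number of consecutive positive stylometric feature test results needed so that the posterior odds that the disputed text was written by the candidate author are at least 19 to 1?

4

Prior odds = 0.0027/0.9973 = 27/9973.
Likelihood ratio of a positive result = 0.91/0.06 = 91/6.
Target odds = 19.
Require (91/6)ⁿ ≥ 19 ÷ (27/9973) = 189487/27.
(91/6)³ = 753571/216 falls short of 189487/27 but (91/6)⁴ = 68574961/1296 reaches it, so n = 4.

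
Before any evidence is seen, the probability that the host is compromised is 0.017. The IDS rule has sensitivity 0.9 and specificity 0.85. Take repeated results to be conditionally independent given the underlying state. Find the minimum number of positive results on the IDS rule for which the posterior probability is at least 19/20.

4

Prior odds = 0.017/0.983 = 17/983.
False-positive rate = 1 − 0.85 = 0.15; likelihood ratio of a positive = 0.9/0.15 = 6.
Target odds: 0.95 ÷ 0.05 = 19.
Require 6ⁿ ≥ 19 ÷ (17/983) = 18677/17.
6³ = 216 falls short of 18677/17 but 6⁴ = 1296 reaches it, so n = 4.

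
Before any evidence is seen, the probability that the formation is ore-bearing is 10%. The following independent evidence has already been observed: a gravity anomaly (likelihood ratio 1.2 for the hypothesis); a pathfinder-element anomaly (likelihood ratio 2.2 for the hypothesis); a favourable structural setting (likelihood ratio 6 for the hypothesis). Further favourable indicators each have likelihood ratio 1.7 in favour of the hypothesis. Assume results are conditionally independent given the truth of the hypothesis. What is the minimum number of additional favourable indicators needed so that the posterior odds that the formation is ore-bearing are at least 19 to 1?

Prior odds = 0.1/0.9 = 1/9.
Combined Bayes factor of the evidence already in hand = 1.2 × 2.2 × 6 = 15.84.
Odds after that evidence = (1/9) × 15.84 = 1.76.
Target odds = 19.
Need 1.7ⁿ ≥ 19 ÷ 1.76 = 475/44.
1.7⁴ = 8.3521 falls short of 475/44 but 1.7⁵ = 1419857/100000 reaches it, so n = 5.

5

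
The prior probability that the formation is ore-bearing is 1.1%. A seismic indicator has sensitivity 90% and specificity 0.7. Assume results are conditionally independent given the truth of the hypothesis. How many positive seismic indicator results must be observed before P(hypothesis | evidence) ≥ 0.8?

Prior odds: 0.011 ÷ 0.989 = 11/989.
False-positive rate = 1 − 0.7 = 0.3; likelihood ratio of a positive = 0.9/0.3 = 3.
Target posterior odds = 0.8/0.2 = 4.
Require 3ⁿ ≥ 4 ÷ (11/989) = 3956/11.
3⁵ = 243 falls short of 3956/11 but 3⁶ = 729 reaches it, so n = 6.

6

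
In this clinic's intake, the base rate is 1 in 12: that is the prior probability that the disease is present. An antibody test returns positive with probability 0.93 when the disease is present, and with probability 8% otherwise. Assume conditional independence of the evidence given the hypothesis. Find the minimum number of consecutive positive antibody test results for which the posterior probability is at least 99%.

Prior odds: (1/12) ÷ (11/12) = 1/11.
Likelihood ratio of a positive result = 0.93/0.08 = 11.625.
Target odds: 0.99 ÷ 0.01 = 99.
Need (1/11) × 11.625ⁿ ≥ 99, i.e. 11.625ⁿ ≥ 1089.
11.625² = 135.140625 falls short of 1089 but 11.625³ = 804357/512 reaches it, so n = 3.

3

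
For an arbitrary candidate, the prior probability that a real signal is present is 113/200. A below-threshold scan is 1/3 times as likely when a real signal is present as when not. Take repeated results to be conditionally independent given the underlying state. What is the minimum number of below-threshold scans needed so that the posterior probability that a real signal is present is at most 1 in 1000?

Prior odds = 0.565/0.435 = 113/87.
Likelihood ratio per below-threshold scan = 1/3.
Target posterior odds = 0.001/0.999 = 1/999.
Require (1/3)ⁿ ≤ 1/999 ÷ (113/87) = 29/37629.
(1/3)⁶ = 1/729 is still above 29/37629 but (1/3)⁷ = 1/2187 is at or below it, so n = 7.

7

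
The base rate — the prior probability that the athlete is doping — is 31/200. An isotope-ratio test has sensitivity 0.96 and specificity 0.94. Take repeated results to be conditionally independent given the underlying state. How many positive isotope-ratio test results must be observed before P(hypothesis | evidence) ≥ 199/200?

3

Prior odds = 0.155/0.845 = 31/169.
False-positive rate = 1 − 0.94 = 0.06; likelihood ratio of a positive = 0.96/0.06 = 16.
Target posterior odds = 0.995/0.005 = 199.
Need (31/169) × 16ⁿ ≥ 199, i.e. 16ⁿ ≥ 33631/31.
16² = 256 falls short of 33631/31 but 16³ = 4096 reaches it, so n = 3.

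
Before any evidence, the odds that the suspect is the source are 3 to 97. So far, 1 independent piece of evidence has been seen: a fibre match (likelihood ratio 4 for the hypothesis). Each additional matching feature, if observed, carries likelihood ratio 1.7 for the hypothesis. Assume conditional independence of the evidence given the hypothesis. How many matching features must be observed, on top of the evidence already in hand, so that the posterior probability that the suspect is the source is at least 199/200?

Prior odds = 3/97.
Bayes factor of the evidence already in hand = 4.
Odds after that evidence = (3/97) × 4 = 12/97.
Target odds = 0.995/0.005 = 199.
Need 1.7ⁿ ≥ 199 ÷ (12/97) = 19303/12.
1.7¹³ ≈990.458 falls short of 19303/12 but 1.7¹⁴ ≈1683.78 reaches it, so n = 14.

14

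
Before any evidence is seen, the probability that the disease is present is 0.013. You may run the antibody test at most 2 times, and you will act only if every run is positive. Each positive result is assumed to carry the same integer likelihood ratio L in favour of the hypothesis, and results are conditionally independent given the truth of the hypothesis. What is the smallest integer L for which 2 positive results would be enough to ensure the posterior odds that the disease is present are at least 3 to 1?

Prior odds = 0.013/0.987 = 13/987.
Target odds = 3.
Need L² ≥ 3 ÷ (13/987) = 2961/13.
15² = 225 < 2961/13 ≤ 256 = 16², so L = 16.

16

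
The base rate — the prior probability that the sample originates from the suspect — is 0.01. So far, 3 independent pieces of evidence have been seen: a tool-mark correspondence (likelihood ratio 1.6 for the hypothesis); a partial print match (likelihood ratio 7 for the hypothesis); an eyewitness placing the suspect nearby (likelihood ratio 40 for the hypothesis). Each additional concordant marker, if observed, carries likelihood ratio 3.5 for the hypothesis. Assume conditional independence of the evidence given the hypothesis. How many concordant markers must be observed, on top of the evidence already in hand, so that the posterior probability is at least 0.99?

3

Prior odds = 0.01/0.99 = 1/99.
Combined Bayes factor of the evidence already in hand = 1.6 × 7 × 40 = 448.
Odds after that evidence = (1/99) × 448 = 448/99.
Target odds = 0.99/0.01 = 99.
Need 3.5ⁿ ≥ 99 ÷ (448/99) = 9801/448.
3.5² = 12.25 falls short of 9801/448 but 3.5³ = 42.875 reaches it, so n = 3.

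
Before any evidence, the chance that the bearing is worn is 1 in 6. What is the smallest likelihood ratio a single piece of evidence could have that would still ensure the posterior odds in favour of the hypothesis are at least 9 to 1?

45

Prior odds = (1/6)/(5/6) = 0.2.
Target odds = 9.
Required Bayes factor = 9 ÷ 0.2 = 45.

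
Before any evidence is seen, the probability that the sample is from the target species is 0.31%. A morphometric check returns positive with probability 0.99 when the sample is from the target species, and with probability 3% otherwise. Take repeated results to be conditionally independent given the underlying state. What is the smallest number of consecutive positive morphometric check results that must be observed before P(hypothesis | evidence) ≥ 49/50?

Prior odds: 0.0031 ÷ 0.9969 = 31/9969.
Likelihood ratio of a positive result = 0.99/0.03 = 33.
Target posterior odds = 0.98/0.02 = 49.
Require 33ⁿ ≥ 49 ÷ (31/9969) = 488481/31.
33² = 1089 falls short of 488481/31 but 33³ = 35937 reaches it, so n = 3.

3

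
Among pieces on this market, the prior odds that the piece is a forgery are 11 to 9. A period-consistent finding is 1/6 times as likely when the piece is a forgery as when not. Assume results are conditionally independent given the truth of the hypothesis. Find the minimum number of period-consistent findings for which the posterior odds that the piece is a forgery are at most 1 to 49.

3

Prior odds = 11/9.
Likelihood ratio per period-consistent finding = 1/6.
Target odds = 1/49.
Require (1/6)ⁿ ≤ 1/49 ÷ (11/9) = 9/539.
(1/6)² = 1/36 is still above 9/539 but (1/6)³ = 1/216 is at or below it, so n = 3.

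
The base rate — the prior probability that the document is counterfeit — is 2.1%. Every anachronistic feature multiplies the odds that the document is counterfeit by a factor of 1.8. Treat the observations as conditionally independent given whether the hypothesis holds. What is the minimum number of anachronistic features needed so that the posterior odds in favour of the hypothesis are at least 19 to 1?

Prior odds: 0.021 ÷ 0.979 = 21/979.
Likelihood ratio per anachronistic feature = 1.8.
Target odds = 19.
Require 1.8ⁿ ≥ 19 ÷ (21/979) = 18601/21.
1.8¹¹ ≈642.684 falls short of 18601/21 but 1.8¹² ≈1156.83 reaches it, so n = 12.

12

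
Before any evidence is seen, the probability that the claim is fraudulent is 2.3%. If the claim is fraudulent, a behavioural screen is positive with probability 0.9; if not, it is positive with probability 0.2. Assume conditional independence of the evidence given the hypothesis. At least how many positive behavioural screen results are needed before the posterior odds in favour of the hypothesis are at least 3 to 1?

Prior odds = 0.023/0.977 = 23/977.
Likelihood ratio of a positive = 0.9/0.2 = 4.5.
Target odds = 3.
Require 4.5ⁿ ≥ 3 ÷ (23/977) = 2931/23.
4.5³ = 91.125 falls short of 2931/23 but 4.5⁴ = 410.0625 reaches it, so n = 4.

4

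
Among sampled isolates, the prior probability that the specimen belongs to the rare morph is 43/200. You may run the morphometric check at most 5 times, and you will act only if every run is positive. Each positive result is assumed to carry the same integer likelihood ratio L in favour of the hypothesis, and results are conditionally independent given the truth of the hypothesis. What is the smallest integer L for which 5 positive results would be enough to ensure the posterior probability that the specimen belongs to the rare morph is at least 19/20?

3

Prior odds = 0.215/0.785 = 43/157.
Target odds = 0.95/0.05 = 19.
Need L⁵ ≥ 19 ÷ (43/157) = 2983/43.
2⁵ = 32 < 2983/43 ≤ 243 = 3⁵, so L = 3.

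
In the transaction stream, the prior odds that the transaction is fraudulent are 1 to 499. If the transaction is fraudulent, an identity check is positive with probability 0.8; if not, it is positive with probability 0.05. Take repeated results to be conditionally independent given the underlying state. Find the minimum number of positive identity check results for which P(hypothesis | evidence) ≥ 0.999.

5

Prior odds = 1/499.
Likelihood ratio of a positive = 0.8/0.05 = 16.
Target odds: 0.999 ÷ 0.001 = 999.
Need (1/499) × 16ⁿ ≥ 999, i.e. 16ⁿ ≥ 498501.
16⁴ = 65536 falls short of 498501 but 16⁵ = 1048576 reaches it, so n = 5.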